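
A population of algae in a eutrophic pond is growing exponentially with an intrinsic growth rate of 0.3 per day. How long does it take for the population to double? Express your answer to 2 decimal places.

2.31 days

Doubling time t_d = ln(2)/r = 0.6931/0.3 = 2.3105.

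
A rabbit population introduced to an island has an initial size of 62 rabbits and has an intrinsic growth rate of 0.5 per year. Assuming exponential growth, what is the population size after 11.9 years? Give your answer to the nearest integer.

N(t) = N₀·e^(rt) = 62 × e^(0.5×11.9) = 62 × e^5.95.
e^5.95 ≈ 383.75, so N ≈ 62 × 383.75 = 23792.7.

23793 rabbits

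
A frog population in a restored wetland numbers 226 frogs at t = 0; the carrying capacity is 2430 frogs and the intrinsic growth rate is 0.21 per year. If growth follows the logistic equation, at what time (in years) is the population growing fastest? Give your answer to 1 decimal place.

Logistic growth is fastest at N = K/2 = 1215.
A = (K − N₀)/N₀ = 9.7522. Set K/(1 + A·e^(−rt)) = K/2 → A·e^(−rt) = 1.
e^(−0.21t) = 1/9.7522 = 0.102541, so t = ln(9.7522)/0.21 = 2.2775/0.21 = 10.845.

10.8 years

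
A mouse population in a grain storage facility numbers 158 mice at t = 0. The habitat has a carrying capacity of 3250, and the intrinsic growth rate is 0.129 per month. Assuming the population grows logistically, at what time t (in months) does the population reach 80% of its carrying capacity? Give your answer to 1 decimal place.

33.8 months

A = (K − N₀)/N₀ = (3250 − 158)/158 = 19.57.
Solve 3250/(1 + 19.57·e^(−0.129t)) = 2600: 1 + 19.57·e^(−0.129t) = 1.25, so e^(−0.129t) = 0.0127749.
−0.129·t = ln(0.0127749) = -4.3603, so t = 4.3603/0.129 = 33.801.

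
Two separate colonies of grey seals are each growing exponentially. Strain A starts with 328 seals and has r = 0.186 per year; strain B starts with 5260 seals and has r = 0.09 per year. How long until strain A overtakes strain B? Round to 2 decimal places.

28.90 years

Set 328·e^(0.186t) = 5260·e^(0.09t).
e^((0.186 − 0.09)t) = 5260/328 → e^(0.096·t) = 16.037.
0.096·t = ln(16.037) = 2.7749, so t = 2.7749/0.096 = 28.905.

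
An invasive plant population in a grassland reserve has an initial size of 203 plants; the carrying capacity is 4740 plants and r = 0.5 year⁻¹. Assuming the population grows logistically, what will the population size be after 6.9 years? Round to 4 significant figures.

A = (K − N₀)/N₀ = (4740 − 203)/203 = 22.35.
N(t) = K/(1 + A·e^(−rt)) = 4740/(1 + 22.35×e^(−0.5×6.9)).
e^(−3.45) = 0.031746; denominator = 1 + 22.35×0.031746 = 1.7095.
N = 4740/1.7095 = 2772.73.

2773 plants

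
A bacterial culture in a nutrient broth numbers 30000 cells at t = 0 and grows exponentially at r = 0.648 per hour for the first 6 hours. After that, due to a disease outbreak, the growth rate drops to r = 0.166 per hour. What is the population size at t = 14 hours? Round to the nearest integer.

Phase 1: N(6) = 30000·e^(0.648×6) = 30000·e^3.888 = 1.464395×10^6.
Phase 2 runs for 14 − 6 = 8 hours at r = 0.166.
N(14) = 1.464395×10^6·e^(0.166×8) = 1.464395×10^6·e^1.328 = 5.525878×10^6.

5525878 cells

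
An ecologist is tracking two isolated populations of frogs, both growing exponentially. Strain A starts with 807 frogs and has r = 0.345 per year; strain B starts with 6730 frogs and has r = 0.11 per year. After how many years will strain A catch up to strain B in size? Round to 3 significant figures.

9.03 years

Set 807·e^(0.345t) = 6730·e^(0.11t).
e^((0.345 − 0.11)t) = 6730/807 → e^(0.235·t) = 8.3395.
0.235·t = ln(8.3395) = 2.121, so t = 2.121/0.235 = 9.0256.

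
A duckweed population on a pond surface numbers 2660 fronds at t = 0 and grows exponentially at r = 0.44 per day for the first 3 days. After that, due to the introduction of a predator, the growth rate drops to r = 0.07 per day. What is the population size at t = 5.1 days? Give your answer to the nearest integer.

Phase 1: N(3) = 2660·e^(0.44×3) = 2660·e^1.32 = 9957.5.
Phase 2 runs for 5.1 − 3 = 2.1 days at r = 0.07.
N(5.1) = 9957.5·e^(0.07×2.1) = 9957.5·e^0.147 = 11534.3.

11534 fronds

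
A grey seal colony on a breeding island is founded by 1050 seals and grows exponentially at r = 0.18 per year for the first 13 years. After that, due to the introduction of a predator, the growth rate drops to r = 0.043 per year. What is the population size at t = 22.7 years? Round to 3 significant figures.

Phase 1: N(13) = 1050·e^(0.18×13) = 1050·e^2.34 = 10900.3.
Phase 2 runs for 22.7 − 13 = 9.7 years at r = 0.043.
N(22.7) = 10900.3·e^(0.043×9.7) = 10900.3·e^0.4171 = 16541.8.

16500 seals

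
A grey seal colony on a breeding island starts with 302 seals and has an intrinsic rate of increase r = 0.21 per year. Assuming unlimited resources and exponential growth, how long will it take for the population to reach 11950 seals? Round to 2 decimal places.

Set N₀·e^(rt) = 11950: e^(0.21·t) = 11950/302 = 39.57.
0.21·t = ln(39.57) = 3.6781, so t = 3.6781/0.21 = 17.515.

17.51 years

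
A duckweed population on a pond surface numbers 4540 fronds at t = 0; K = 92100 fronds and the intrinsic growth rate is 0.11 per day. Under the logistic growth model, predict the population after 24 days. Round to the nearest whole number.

38758 fronds

A = (K − N₀)/N₀ = (92100 − 4540)/4540 = 19.286.
N(t) = K/(1 + A·e^(−rt)) = 92100/(1 + 19.286×e^(−0.11×24)).
e^(−2.64) = 0.071361; denominator = 1 + 19.286×0.071361 = 2.3763.
N = 92100/2.3763 = 38757.8.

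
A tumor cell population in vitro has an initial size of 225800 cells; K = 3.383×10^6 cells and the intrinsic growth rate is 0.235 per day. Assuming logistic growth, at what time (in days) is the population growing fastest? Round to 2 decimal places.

11.22 days

Logistic growth is fastest at N = K/2 = 1.6915×10^6.
A = (K − N₀)/N₀ = 13.982. Set K/(1 + A·e^(−rt)) = K/2 → A·e^(−rt) = 1.
e^(−0.235t) = 1/13.982 = 0.0715191, so t = ln(13.982)/0.235 = 2.6378/0.235 = 11.225.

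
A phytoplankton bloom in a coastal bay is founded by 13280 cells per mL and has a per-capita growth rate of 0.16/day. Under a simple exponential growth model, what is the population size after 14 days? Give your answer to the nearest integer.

124743 cells per mL

N(t) = N₀·e^(rt) = 13280 × e^(0.16×14) = 13280 × e^2.24.
e^2.24 ≈ 9.3933, so N ≈ 13280 × 9.3933 = 124743.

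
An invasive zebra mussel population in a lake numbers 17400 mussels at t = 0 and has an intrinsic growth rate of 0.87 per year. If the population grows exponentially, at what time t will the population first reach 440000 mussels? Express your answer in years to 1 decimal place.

3.7 years

Set N₀·e^(rt) = 440000: e^(0.87·t) = 440000/17400 = 25.287.
0.87·t = ln(25.287) = 3.2303, so t = 3.2303/0.87 = 3.713.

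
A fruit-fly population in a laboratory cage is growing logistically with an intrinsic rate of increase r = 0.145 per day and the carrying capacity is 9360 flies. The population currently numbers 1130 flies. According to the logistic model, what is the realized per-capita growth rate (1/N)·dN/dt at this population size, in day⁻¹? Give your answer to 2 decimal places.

0.13 per day

(1/N)·dN/dt = r(1 − N/K) = 0.145 × (1 − 1130/9360).
= 0.145 × 0.87927 = 0.12749.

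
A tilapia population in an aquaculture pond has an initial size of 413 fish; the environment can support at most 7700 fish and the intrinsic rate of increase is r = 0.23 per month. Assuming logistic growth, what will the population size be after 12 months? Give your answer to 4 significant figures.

3638 fish

A = (K − N₀)/N₀ = (7700 − 413)/413 = 17.644.
N(t) = K/(1 + A·e^(−rt)) = 7700/(1 + 17.644×e^(−0.23×12)).
e^(−2.76) = 0.063292; denominator = 1 + 17.644×0.063292 = 2.1167.
N = 7700/2.1167 = 3637.7.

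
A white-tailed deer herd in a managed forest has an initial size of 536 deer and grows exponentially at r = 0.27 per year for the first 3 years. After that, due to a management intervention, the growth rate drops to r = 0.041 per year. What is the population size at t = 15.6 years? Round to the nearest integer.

Phase 1: N(3) = 536·e^(0.27×3) = 536·e^0.81 = 1204.88.
Phase 2 runs for 15.6 − 3 = 12.6 years at r = 0.041.
N(15.6) = 1204.88·e^(0.041×12.6) = 1204.88·e^0.5166 = 2019.76.

2020 deer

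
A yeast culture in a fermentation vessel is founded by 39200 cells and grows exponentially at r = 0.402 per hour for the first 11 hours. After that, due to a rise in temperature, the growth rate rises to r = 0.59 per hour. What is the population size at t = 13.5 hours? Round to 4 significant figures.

14270000 cells

Phase 1: N(11) = 39200·e^(0.402×11) = 39200·e^4.422 = 3.263896×10^6.
Phase 2 runs for 13.5 − 11 = 2.5 hours at r = 0.59.
N(13.5) = 3.263896×10^6·e^(0.59×2.5) = 3.263896×10^6·e^1.475 = 1.42666×10^7.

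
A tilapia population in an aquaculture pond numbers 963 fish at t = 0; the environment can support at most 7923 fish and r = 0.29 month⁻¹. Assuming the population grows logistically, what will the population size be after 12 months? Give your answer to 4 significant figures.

A = (K − N₀)/N₀ = (7923 − 963)/963 = 7.2274.
N(t) = K/(1 + A·e^(−rt)) = 7923/(1 + 7.2274×e^(−0.29×12)).
e^(−3.48) = 0.030807; denominator = 1 + 7.2274×0.030807 = 1.2227.
N = 7923/1.2227 = 6480.14.

6480 fish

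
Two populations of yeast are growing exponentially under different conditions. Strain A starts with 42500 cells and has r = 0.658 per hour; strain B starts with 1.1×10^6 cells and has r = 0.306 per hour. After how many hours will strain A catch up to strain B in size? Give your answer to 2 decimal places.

Set 42500·e^(0.658t) = 1.1×10^6·e^(0.306t).
e^((0.658 − 0.306)t) = 1.1×10^6/42500 → e^(0.352·t) = 25.882.
0.352·t = ln(25.882) = 3.2536, so t = 3.2536/0.352 = 9.2431.

9.24 hours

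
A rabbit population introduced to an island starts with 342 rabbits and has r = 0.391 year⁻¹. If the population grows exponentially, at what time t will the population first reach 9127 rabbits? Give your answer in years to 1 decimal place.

8.4 years

Set N₀·e^(rt) = 9127: e^(0.391·t) = 9127/342 = 26.687.
0.391·t = ln(26.687) = 3.2842, so t = 3.2842/0.391 = 8.3994.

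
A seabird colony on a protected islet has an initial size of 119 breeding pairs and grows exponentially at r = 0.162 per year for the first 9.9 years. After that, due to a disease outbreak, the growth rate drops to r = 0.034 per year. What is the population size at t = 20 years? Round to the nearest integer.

Phase 1: N(9.9) = 119·e^(0.162×9.9) = 119·e^1.604 = 591.655.
Phase 2 runs for 20 − 9.9 = 10.1 years at r = 0.034.
N(20) = 591.655·e^(0.034×10.1) = 591.655·e^0.3434 = 834.075.

834 breeding pairs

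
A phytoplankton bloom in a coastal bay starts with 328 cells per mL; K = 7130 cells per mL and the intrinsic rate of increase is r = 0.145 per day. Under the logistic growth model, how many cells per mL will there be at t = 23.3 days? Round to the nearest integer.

A = (K − N₀)/N₀ = (7130 − 328)/328 = 20.738.
N(t) = K/(1 + A·e^(−rt)) = 7130/(1 + 20.738×e^(−0.145×23.3)).
e^(−3.378) = 0.034099; denominator = 1 + 20.738×0.034099 = 1.7071.
N = 7130/1.7071 = 4176.6.

4177 cells per mL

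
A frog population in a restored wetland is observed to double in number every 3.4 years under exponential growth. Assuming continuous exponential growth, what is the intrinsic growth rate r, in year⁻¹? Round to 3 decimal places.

r = ln(2)/t_d = 0.6931/3.4 = 0.20387.

0.204 per year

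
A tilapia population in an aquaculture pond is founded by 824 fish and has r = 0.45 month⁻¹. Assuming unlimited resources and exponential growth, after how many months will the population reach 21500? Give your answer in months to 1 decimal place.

Set N₀·e^(rt) = 21500: e^(0.45·t) = 21500/824 = 26.092.
0.45·t = ln(26.092) = 3.2616, so t = 3.2616/0.45 = 7.2481.

7.2 months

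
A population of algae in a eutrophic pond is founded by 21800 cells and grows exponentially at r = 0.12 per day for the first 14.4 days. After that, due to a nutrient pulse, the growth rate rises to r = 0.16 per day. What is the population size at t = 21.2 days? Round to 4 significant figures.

364300 cells

Phase 1: N(14.4) = 21800·e^(0.12×14.4) = 21800·e^1.728 = 122721.
Phase 2 runs for 21.2 − 14.4 = 6.8 days at r = 0.16.
N(21.2) = 122721·e^(0.16×6.8) = 122721·e^1.088 = 364275.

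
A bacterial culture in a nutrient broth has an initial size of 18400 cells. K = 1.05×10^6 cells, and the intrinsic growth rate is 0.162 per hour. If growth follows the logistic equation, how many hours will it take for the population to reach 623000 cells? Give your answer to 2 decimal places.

A = (K − N₀)/N₀ = (1.05×10^6 − 18400)/18400 = 56.065.
Solve 1.05×10^6/(1 + 56.065·e^(−0.162t)) = 623000: 1 + 56.065·e^(−0.162t) = 1.6854, so e^(−0.162t) = 0.0122249.
−0.162·t = ln(0.0122249) = -4.4043, so t = 4.4043/0.162 = 27.187.

27.19 hours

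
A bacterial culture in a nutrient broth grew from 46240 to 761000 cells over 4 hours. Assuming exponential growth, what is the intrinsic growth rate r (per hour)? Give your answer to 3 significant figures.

0.700 per hour

From N(t) = N₀·e^(rt): e^(r·4) = 761000/46240 = 16.458.
r·4 = ln(16.458) = 2.8008, so r = 2.8008/4 = 0.7002.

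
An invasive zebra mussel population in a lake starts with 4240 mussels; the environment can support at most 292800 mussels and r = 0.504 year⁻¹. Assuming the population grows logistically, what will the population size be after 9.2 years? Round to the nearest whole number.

A = (K − N₀)/N₀ = (292800 − 4240)/4240 = 68.057.
N(t) = K/(1 + A·e^(−rt)) = 292800/(1 + 68.057×e^(−0.504×9.2)).
e^(−4.637) = 0.0096887; denominator = 1 + 68.057×0.0096887 = 1.6594.
N = 292800/1.6594 = 176452.

176452 mussels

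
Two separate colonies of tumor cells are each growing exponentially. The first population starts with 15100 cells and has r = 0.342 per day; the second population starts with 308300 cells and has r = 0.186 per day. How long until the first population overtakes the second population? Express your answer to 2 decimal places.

19.34 days

Set 15100·e^(0.342t) = 308300·e^(0.186t).
e^((0.342 − 0.186)t) = 308300/15100 → e^(0.156·t) = 20.417.
0.156·t = ln(20.417) = 3.0164, so t = 3.0164/0.156 = 19.336.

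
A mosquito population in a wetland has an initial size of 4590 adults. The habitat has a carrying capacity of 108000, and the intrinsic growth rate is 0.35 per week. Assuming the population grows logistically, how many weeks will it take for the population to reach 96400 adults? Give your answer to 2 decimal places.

14.95 weeks

A = (K − N₀)/N₀ = (108000 − 4590)/4590 = 22.529.
Solve 108000/(1 + 22.529·e^(−0.35t)) = 96400: 1 + 22.529·e^(−0.35t) = 1.1203, so e^(−0.35t) = 0.0053411.
−0.35·t = ln(0.0053411) = -5.2323, so t = 5.2323/0.35 = 14.949.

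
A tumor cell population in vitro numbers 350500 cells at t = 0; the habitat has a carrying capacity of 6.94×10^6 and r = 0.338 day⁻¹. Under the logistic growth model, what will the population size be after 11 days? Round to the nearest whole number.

4764790 cells

A = (K − N₀)/N₀ = (6.94×10^6 − 350500)/350500 = 18.8.
N(t) = K/(1 + A·e^(−rt)) = 6.94×10^6/(1 + 18.8×e^(−0.338×11)).
e^(−3.718) = 0.024282; denominator = 1 + 18.8×0.024282 = 1.4565.
N = 6.94×10^6/1.4565 = 4.76479×10^6.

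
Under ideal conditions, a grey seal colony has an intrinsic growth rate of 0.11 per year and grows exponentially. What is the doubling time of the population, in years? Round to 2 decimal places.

6.30 years

Doubling time t_d = ln(2)/r = 0.6931/0.11 = 6.3013.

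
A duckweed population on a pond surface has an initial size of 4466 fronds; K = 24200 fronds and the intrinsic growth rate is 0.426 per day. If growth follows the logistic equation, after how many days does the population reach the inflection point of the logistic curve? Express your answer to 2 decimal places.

3.49 days

Logistic growth is fastest at N = K/2 = 12100.
A = (K − N₀)/N₀ = 4.4187. Set K/(1 + A·e^(−rt)) = K/2 → A·e^(−rt) = 1.
e^(−0.426t) = 1/4.4187 = 0.22631, so t = ln(4.4187)/0.426 = 1.4858/0.426 = 3.4879.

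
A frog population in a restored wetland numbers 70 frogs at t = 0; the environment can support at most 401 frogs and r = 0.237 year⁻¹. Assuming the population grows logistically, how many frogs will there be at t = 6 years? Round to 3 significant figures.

A = (K − N₀)/N₀ = (401 − 70)/70 = 4.7286.
N(t) = K/(1 + A·e^(−rt)) = 401/(1 + 4.7286×e^(−0.237×6)).
e^(−1.422) = 0.24123; denominator = 1 + 4.7286×0.24123 = 2.1407.
N = 401/2.1407 = 187.324.

187 frogs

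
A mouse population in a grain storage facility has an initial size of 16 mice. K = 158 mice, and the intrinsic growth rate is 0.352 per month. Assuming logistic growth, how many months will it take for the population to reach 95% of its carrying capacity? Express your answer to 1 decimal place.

14.6 months

A = (K − N₀)/N₀ = (158 − 16)/16 = 8.875.
Solve 158/(1 + 8.875·e^(−0.352t)) = 150.1: 1 + 8.875·e^(−0.352t) = 1.0526, so e^(−0.352t) = 0.00593032.
−0.352·t = ln(0.00593032) = -5.1277, so t = 5.1277/0.352 = 14.567.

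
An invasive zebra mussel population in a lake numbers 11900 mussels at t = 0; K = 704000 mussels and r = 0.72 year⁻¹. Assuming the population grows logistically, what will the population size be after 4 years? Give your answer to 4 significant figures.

165100 mussels

A = (K − N₀)/N₀ = (704000 − 11900)/11900 = 58.16.
N(t) = K/(1 + A·e^(−rt)) = 704000/(1 + 58.16×e^(−0.72×4)).
e^(−2.88) = 0.056135; denominator = 1 + 58.16×0.056135 = 4.2648.
N = 704000/4.2648 = 165073.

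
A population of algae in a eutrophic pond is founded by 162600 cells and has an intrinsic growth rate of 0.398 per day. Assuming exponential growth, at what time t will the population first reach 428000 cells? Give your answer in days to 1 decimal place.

2.4 days

Set N₀·e^(rt) = 428000: e^(0.398·t) = 428000/162600 = 2.6322.
0.398·t = ln(2.6322) = 0.96783, so t = 0.96783/0.398 = 2.4317.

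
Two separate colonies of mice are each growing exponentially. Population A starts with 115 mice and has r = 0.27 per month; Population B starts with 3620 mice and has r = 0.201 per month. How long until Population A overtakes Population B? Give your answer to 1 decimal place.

Set 115·e^(0.27t) = 3620·e^(0.201t).
e^((0.27 − 0.201)t) = 3620/115 → e^(0.069·t) = 31.478.
0.069·t = ln(31.478) = 3.4493, so t = 3.4493/0.069 = 49.99.

50.0 months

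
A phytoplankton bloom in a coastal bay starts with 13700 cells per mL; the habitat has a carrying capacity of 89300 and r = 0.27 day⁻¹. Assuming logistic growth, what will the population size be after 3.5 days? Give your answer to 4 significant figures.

28400 cells per mL

A = (K − N₀)/N₀ = (89300 − 13700)/13700 = 5.5182.
N(t) = K/(1 + A·e^(−rt)) = 89300/(1 + 5.5182×e^(−0.27×3.5)).
e^(−0.945) = 0.38868; denominator = 1 + 5.5182×0.38868 = 3.1448.
N = 89300/3.1448 = 28395.8.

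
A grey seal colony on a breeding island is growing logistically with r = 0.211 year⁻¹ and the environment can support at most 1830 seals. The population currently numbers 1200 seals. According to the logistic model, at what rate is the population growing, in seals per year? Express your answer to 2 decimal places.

87.17 seals per year

dN/dt = rN(1 − N/K) = 0.211 × 1200 × (1 − 1200/1830).
1 − 1200/1830 = 0.34426; dN/dt = 0.211 × 1200 × 0.34426 = 87.167.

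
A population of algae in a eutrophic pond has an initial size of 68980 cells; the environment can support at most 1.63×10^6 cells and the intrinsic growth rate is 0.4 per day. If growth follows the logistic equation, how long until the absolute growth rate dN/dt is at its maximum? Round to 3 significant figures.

Logistic growth is fastest at N = K/2 = 815000.
A = (K − N₀)/N₀ = 22.63. Set K/(1 + A·e^(−rt)) = K/2 → A·e^(−rt) = 1.
e^(−0.4t) = 1/22.63 = 0.0441891, so t = ln(22.63)/0.4 = 3.1193/0.4 = 7.7982.

7.80 days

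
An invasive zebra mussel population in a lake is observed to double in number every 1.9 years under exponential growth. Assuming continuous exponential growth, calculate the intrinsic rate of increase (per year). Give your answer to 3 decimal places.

0.365 per year

r = ln(2)/t_d = 0.6931/1.9 = 0.36481.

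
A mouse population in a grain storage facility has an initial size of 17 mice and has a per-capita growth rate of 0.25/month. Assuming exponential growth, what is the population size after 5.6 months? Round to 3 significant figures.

N(t) = N₀·e^(rt) = 17 × e^(0.25×5.6) = 17 × e^1.4.
e^1.4 ≈ 4.0552, so N ≈ 17 × 4.0552 = 68.9384.

68.9 mice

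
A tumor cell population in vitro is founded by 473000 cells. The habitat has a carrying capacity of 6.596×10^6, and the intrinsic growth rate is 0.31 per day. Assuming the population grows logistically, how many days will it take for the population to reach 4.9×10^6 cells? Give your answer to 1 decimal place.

11.7 days

A = (K − N₀)/N₀ = (6.596×10^6 − 473000)/473000 = 12.945.
Solve 6.596×10^6/(1 + 12.945·e^(−0.31t)) = 4.9×10^6: 1 + 12.945·e^(−0.31t) = 1.3461, so e^(−0.31t) = 0.0267379.
−0.31·t = ln(0.0267379) = -3.6217, so t = 3.6217/0.31 = 11.683.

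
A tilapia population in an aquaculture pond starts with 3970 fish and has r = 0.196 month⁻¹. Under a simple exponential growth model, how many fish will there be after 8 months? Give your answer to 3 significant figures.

N(t) = N₀·e^(rt) = 3970 × e^(0.196×8) = 3970 × e^1.568.
e^1.568 ≈ 4.797, so N ≈ 3970 × 4.797 = 19044.3.

19000 fish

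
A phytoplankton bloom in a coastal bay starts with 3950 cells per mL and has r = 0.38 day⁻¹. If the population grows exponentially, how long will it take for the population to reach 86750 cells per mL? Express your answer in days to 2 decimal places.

Set N₀·e^(rt) = 86750: e^(0.38·t) = 86750/3950 = 21.962.
0.38·t = ln(21.962) = 3.0893, so t = 3.0893/0.38 = 8.1298.

8.13 days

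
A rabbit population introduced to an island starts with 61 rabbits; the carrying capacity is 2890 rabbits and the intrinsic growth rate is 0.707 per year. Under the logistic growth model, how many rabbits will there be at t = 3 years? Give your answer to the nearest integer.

A = (K − N₀)/N₀ = (2890 − 61)/61 = 46.377.
N(t) = K/(1 + A·e^(−rt)) = 2890/(1 + 46.377×e^(−0.707×3)).
e^(−2.121) = 0.11991; denominator = 1 + 46.377×0.11991 = 6.5611.
N = 2890/6.5611 = 440.472.

440 rabbits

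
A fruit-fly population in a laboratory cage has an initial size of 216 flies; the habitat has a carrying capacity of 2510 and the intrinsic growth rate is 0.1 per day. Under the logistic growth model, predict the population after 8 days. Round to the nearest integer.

435 flies

A = (K − N₀)/N₀ = (2510 − 216)/216 = 10.62.
N(t) = K/(1 + A·e^(−rt)) = 2510/(1 + 10.62×e^(−0.1×8)).
e^(−0.8) = 0.44933; denominator = 1 + 10.62×0.44933 = 5.772.
N = 2510/5.772 = 434.855.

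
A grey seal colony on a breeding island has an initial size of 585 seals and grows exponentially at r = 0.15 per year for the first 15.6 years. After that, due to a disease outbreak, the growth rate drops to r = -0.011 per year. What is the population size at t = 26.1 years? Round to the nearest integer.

Phase 1: N(15.6) = 585·e^(0.15×15.6) = 585·e^2.34 = 6073.02.
Phase 2 runs for 26.1 − 15.6 = 10.5 years at r = -0.011.
N(26.1) = 6073.02·e^(-0.011×10.5) = 6073.02·e^-0.1155 = 5410.58.

5411 seals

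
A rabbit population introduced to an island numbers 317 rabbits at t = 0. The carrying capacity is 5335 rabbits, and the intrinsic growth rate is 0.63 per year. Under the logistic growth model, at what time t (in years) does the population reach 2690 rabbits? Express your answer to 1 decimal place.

A = (K − N₀)/N₀ = (5335 − 317)/317 = 15.83.
Solve 5335/(1 + 15.83·e^(−0.63t)) = 2690: 1 + 15.83·e^(−0.63t) = 1.9833, so e^(−0.63t) = 0.0621158.
−0.63·t = ln(0.0621158) = -2.7788, so t = 2.7788/0.63 = 4.4107.

4.4 years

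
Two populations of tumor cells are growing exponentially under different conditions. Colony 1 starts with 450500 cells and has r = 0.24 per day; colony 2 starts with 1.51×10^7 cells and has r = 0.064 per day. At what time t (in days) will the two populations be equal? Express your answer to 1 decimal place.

Set 450500·e^(0.24t) = 1.51×10^7·e^(0.064t).
e^((0.24 − 0.064)t) = 1.51×10^7/450500 → e^(0.176·t) = 33.518.
0.176·t = ln(33.518) = 3.5121, so t = 3.5121/0.176 = 19.955.

20.0 days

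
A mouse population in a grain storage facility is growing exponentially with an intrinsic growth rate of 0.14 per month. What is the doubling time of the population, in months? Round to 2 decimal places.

Doubling time t_d = ln(2)/r = 0.6931/0.14 = 4.9511.

4.95 months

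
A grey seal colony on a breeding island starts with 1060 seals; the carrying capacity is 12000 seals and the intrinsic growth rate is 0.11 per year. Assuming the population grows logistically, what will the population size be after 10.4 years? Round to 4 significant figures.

2799 seals

A = (K − N₀)/N₀ = (12000 − 1060)/1060 = 10.321.
N(t) = K/(1 + A·e^(−rt)) = 12000/(1 + 10.321×e^(−0.11×10.4)).
e^(−1.144) = 0.31854; denominator = 1 + 10.321×0.31854 = 4.2876.
N = 12000/4.2876 = 2798.77.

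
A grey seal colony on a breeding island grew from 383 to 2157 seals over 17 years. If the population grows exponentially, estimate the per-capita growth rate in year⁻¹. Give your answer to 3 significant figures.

0.102 per year

From N(t) = N₀·e^(rt): e^(r·17) = 2157/383 = 5.6319.
r·17 = ln(5.6319) = 1.7284, so r = 1.7284/17 = 0.10167.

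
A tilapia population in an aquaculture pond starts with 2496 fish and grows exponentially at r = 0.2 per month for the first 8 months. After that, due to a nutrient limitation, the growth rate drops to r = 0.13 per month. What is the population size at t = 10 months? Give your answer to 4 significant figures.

Phase 1: N(8) = 2496·e^(0.2×8) = 2496·e^1.6 = 12362.8.
Phase 2 runs for 10 − 8 = 2 months at r = 0.13.
N(10) = 12362.8·e^(0.13×2) = 12362.8·e^0.26 = 16033.6.

16030 fish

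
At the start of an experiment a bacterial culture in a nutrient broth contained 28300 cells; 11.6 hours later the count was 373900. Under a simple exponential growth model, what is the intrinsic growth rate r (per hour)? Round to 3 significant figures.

0.223 per hour

From N(t) = N₀·e^(rt): e^(r·11.6) = 373900/28300 = 13.212.
r·11.6 = ln(13.212) = 2.5811, so r = 2.5811/11.6 = 0.22251.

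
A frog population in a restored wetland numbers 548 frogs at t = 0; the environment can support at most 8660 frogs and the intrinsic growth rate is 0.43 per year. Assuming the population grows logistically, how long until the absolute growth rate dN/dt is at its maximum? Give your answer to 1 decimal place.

Logistic growth is fastest at N = K/2 = 4330.
A = (K − N₀)/N₀ = 14.803. Set K/(1 + A·e^(−rt)) = K/2 → A·e^(−rt) = 1.
e^(−0.43t) = 1/14.803 = 0.0675542, so t = ln(14.803)/0.43 = 2.6948/0.43 = 6.267.

6.3 years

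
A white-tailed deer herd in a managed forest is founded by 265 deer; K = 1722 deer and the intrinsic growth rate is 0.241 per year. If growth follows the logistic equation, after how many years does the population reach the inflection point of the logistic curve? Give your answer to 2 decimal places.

7.07 years

Logistic growth is fastest at N = K/2 = 861.
A = (K − N₀)/N₀ = 5.4981. Set K/(1 + A·e^(−rt)) = K/2 → A·e^(−rt) = 1.
e^(−0.241t) = 1/5.4981 = 0.181881, so t = ln(5.4981)/0.241 = 1.7044/0.241 = 7.0722.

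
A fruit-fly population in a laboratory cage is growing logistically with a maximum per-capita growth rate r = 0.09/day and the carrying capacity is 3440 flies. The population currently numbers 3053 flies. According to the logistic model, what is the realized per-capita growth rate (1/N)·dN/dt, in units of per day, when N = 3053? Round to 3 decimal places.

0.010 per day

(1/N)·dN/dt = r(1 − N/K) = 0.09 × (1 − 3053/3440).
= 0.09 × 0.1125 = 0.010125.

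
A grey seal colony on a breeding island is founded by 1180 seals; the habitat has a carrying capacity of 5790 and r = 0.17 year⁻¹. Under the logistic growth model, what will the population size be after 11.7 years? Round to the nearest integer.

A = (K − N₀)/N₀ = (5790 − 1180)/1180 = 3.9068.
N(t) = K/(1 + A·e^(−rt)) = 5790/(1 + 3.9068×e^(−0.17×11.7)).
e^(−1.989) = 0.13683; denominator = 1 + 3.9068×0.13683 = 1.5346.
N = 5790/1.5346 = 3773.04.

3773 seals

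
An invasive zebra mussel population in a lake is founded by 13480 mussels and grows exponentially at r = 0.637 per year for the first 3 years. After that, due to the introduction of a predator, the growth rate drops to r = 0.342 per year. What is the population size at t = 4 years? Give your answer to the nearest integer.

128279 mussels

Phase 1: N(3) = 13480·e^(0.637×3) = 13480·e^1.911 = 91122.7.
Phase 2 runs for 4 − 3 = 1 years at r = 0.342.
N(4) = 91122.7·e^(0.342×1) = 91122.7·e^0.342 = 128279.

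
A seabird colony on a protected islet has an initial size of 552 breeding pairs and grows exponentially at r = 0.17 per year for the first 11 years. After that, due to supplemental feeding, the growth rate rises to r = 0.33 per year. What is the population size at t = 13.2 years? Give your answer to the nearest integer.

Phase 1: N(11) = 552·e^(0.17×11) = 552·e^1.87 = 3581.54.
Phase 2 runs for 13.2 − 11 = 2.2 years at r = 0.33.
N(13.2) = 3581.54·e^(0.33×2.2) = 3581.54·e^0.726 = 7402.31.

7402 breeding pairs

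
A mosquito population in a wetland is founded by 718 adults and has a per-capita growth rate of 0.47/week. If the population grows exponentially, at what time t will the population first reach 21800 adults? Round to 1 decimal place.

7.3 weeks

Set N₀·e^(rt) = 21800: e^(0.47·t) = 21800/718 = 30.362.
0.47·t = ln(30.362) = 3.4132, so t = 3.4132/0.47 = 7.2621.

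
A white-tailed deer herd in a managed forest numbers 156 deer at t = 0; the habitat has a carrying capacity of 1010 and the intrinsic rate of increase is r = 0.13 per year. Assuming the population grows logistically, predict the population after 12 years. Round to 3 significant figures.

470 deer

A = (K − N₀)/N₀ = (1010 − 156)/156 = 5.4744.
N(t) = K/(1 + A·e^(−rt)) = 1010/(1 + 5.4744×e^(−0.13×12)).
e^(−1.56) = 0.21014; denominator = 1 + 5.4744×0.21014 = 2.1504.
N = 1010/2.1504 = 469.689.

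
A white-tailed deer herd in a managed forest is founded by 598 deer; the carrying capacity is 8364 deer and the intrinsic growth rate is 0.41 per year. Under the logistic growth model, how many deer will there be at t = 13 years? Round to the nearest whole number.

A = (K − N₀)/N₀ = (8364 − 598)/598 = 12.987.
N(t) = K/(1 + A·e^(−rt)) = 8364/(1 + 12.987×e^(−0.41×13)).
e^(−5.33) = 0.0048441; denominator = 1 + 12.987×0.0048441 = 1.0629.
N = 8364/1.0629 = 7868.98.

7869 deer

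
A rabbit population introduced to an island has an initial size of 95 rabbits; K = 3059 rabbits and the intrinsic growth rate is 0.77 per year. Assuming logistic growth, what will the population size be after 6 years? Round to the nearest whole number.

2340 rabbits

A = (K − N₀)/N₀ = (3059 − 95)/95 = 31.2.
N(t) = K/(1 + A·e^(−rt)) = 3059/(1 + 31.2×e^(−0.77×6)).
e^(−4.62) = 0.0098528; denominator = 1 + 31.2×0.0098528 = 1.3074.
N = 3059/1.3074 = 2339.75.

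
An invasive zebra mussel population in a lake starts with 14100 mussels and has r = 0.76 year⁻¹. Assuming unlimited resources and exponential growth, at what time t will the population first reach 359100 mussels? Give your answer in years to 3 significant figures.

Set N₀·e^(rt) = 359100: e^(0.76·t) = 359100/14100 = 25.468.
0.76·t = ln(25.468) = 3.2374, so t = 3.2374/0.76 = 4.2598.

4.26 years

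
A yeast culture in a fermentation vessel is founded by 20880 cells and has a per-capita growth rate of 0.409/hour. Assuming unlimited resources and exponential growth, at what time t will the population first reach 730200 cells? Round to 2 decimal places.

Set N₀·e^(rt) = 730200: e^(0.409·t) = 730200/20880 = 34.971.
0.409·t = ln(34.971) = 3.5545, so t = 3.5545/0.409 = 8.6908.

8.69 hours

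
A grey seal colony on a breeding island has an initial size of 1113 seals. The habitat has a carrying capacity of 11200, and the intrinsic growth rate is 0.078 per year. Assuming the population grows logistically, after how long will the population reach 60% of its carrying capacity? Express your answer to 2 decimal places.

A = (K − N₀)/N₀ = (11200 − 1113)/1113 = 9.0629.
Solve 11200/(1 + 9.0629·e^(−0.078t)) = 6720: 1 + 9.0629·e^(−0.078t) = 1.6667, so e^(−0.078t) = 0.07356.
−0.078·t = ln(0.07356) = -2.6097, so t = 2.6097/0.078 = 33.457.

33.46 years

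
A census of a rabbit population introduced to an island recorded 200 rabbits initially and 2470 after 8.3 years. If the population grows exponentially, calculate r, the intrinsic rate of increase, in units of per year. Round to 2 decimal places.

0.30 per year

From N(t) = N₀·e^(rt): e^(r·8.3) = 2470/200 = 12.35.
r·8.3 = ln(12.35) = 2.5137, so r = 2.5137/8.3 = 0.30285.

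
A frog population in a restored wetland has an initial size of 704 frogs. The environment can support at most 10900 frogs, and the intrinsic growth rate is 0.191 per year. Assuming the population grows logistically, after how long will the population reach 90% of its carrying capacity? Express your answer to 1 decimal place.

25.5 years

A = (K − N₀)/N₀ = (10900 − 704)/704 = 14.483.
Solve 10900/(1 + 14.483·e^(−0.191t)) = 9810: 1 + 14.483·e^(−0.191t) = 1.1111, so e^(−0.191t) = 0.00767185.
−0.191·t = ln(0.00767185) = -4.8702, so t = 4.8702/0.191 = 25.498.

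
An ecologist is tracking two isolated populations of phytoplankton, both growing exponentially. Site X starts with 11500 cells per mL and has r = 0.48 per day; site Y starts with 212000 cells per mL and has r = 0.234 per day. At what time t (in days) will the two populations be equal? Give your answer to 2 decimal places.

Set 11500·e^(0.48t) = 212000·e^(0.234t).
e^((0.48 − 0.234)t) = 212000/11500 → e^(0.246·t) = 18.435.
0.246·t = ln(18.435) = 2.9142, so t = 2.9142/0.246 = 11.847.

11.85 days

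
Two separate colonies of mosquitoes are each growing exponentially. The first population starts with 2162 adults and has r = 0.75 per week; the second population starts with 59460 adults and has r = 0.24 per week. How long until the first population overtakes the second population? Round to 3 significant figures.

6.50 weeks

Set 2162·e^(0.75t) = 59460·e^(0.24t).
e^((0.75 − 0.24)t) = 59460/2162 → e^(0.51·t) = 27.502.
0.51·t = ln(27.502) = 3.3143, so t = 3.3143/0.51 = 6.4986.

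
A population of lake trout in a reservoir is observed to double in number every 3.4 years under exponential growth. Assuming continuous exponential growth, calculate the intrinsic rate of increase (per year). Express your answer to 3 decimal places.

r = ln(2)/t_d = 0.6931/3.4 = 0.20387.

0.204 per year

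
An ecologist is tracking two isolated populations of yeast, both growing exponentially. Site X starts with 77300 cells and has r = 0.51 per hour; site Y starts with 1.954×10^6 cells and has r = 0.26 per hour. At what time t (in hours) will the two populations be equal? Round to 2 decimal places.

Set 77300·e^(0.51t) = 1.954×10^6·e^(0.26t).
e^((0.51 − 0.26)t) = 1.954×10^6/77300 → e^(0.25·t) = 25.278.
0.25·t = ln(25.278) = 3.2299, so t = 3.2299/0.25 = 12.92.

12.92 hours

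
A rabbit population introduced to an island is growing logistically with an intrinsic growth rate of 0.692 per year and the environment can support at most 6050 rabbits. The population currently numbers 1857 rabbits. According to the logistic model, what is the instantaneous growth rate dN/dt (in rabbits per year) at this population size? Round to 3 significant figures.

891 rabbits per year

dN/dt = rN(1 − N/K) = 0.692 × 1857 × (1 − 1857/6050).
1 − 1857/6050 = 0.69306; dN/dt = 0.692 × 1857 × 0.69306 = 890.61.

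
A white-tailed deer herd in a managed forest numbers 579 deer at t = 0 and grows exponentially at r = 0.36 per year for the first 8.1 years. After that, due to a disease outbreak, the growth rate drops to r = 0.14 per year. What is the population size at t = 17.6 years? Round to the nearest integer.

Phase 1: N(8.1) = 579·e^(0.36×8.1) = 579·e^2.916 = 10692.5.
Phase 2 runs for 17.6 − 8.1 = 9.5 years at r = 0.14.
N(17.6) = 10692.5·e^(0.14×9.5) = 10692.5·e^1.33 = 40429.

40429 deer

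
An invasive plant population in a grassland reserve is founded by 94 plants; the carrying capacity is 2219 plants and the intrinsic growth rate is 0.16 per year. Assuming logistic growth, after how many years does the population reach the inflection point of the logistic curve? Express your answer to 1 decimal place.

Logistic growth is fastest at N = K/2 = 1109.5.
A = (K − N₀)/N₀ = 22.606. Set K/(1 + A·e^(−rt)) = K/2 → A·e^(−rt) = 1.
e^(−0.16t) = 1/22.606 = 0.0442353, so t = ln(22.606)/0.16 = 3.1182/0.16 = 19.489.

19.5 years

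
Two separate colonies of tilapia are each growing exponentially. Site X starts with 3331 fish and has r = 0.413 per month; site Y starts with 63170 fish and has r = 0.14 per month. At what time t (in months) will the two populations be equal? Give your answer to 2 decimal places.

10.78 months

Set 3331·e^(0.413t) = 63170·e^(0.14t).
e^((0.413 − 0.14)t) = 63170/3331 → e^(0.273·t) = 18.964.
0.273·t = ln(18.964) = 2.9426, so t = 2.9426/0.273 = 10.779.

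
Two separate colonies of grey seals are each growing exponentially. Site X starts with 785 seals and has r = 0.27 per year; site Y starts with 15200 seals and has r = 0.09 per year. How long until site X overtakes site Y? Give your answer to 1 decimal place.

16.5 years

Set 785·e^(0.27t) = 15200·e^(0.09t).
e^((0.27 − 0.09)t) = 15200/785 → e^(0.18·t) = 19.363.
0.18·t = ln(19.363) = 2.9634, so t = 2.9634/0.18 = 16.463.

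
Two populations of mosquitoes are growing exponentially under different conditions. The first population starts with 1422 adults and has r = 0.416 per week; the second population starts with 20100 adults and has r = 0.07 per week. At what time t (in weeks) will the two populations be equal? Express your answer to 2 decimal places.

Set 1422·e^(0.416t) = 20100·e^(0.07t).
e^((0.416 − 0.07)t) = 20100/1422 → e^(0.346·t) = 14.135.
0.346·t = ln(14.135) = 2.6487, so t = 2.6487/0.346 = 7.6551.

7.66 weeks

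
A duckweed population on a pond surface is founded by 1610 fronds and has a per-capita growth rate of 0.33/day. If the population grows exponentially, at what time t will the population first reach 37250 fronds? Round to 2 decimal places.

Set N₀·e^(rt) = 37250: e^(0.33·t) = 37250/1610 = 23.137.
0.33·t = ln(23.137) = 3.1414, so t = 3.1414/0.33 = 9.5194.

9.52 days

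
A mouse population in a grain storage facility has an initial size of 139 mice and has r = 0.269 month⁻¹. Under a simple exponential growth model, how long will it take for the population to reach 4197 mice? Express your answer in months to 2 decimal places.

Set N₀·e^(rt) = 4197: e^(0.269·t) = 4197/139 = 30.194.
0.269·t = ln(30.194) = 3.4077, so t = 3.4077/0.269 = 12.668.

12.67 months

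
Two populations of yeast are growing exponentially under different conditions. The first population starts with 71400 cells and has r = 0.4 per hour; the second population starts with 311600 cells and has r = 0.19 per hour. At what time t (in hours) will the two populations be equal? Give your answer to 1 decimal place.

Set 71400·e^(0.4t) = 311600·e^(0.19t).
e^((0.4 − 0.19)t) = 311600/71400 → e^(0.21·t) = 4.3641.
0.21·t = ln(4.3641) = 1.4734, so t = 1.4734/0.21 = 7.0163.

7.0 hours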